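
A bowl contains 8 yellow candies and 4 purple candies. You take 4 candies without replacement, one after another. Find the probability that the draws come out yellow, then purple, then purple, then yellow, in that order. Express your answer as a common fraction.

28/495

Each draw changes the counts, so multiply the conditional probabilities along the sequence:
P = 8/12 × 4/11 × 3/10 × 7/9 = 672/11880 = 28/495.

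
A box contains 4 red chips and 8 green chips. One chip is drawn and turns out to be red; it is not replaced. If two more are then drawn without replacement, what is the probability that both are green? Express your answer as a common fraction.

28/55

With the first chip removed, 8 green remain out of 11.
P = 8/11 × 7/10 = 56/110 = 28/55.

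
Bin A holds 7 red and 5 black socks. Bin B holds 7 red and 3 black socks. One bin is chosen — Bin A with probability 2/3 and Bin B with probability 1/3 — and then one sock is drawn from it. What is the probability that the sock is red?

From Bin A: P(red) = 7/12.
From Bin B: P(red) = 7/10.
Total probability = (2/3)(7/12) + (1/3)(7/10) = 28/45.

28/45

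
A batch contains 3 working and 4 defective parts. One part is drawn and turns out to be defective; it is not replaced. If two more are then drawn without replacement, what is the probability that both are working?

1/5

With the first part removed, 3 working remain out of 6.
P = 3/6 × 2/5 = 6/30 = 1/5.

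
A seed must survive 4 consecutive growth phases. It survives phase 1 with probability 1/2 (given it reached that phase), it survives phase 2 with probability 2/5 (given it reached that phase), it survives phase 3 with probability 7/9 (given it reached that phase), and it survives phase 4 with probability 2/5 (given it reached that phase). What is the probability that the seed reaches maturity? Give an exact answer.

14/225

The events are sequential, so multiply the conditional probabilities:
P = 1/2 × 2/5 × 7/9 × 2/5 = 28/450 = 14/225.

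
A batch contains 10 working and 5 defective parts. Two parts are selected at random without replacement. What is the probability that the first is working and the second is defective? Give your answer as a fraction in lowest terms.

5/21

Chain rule:
P = 10/15 × 5/14 = 50/210 = 5/21.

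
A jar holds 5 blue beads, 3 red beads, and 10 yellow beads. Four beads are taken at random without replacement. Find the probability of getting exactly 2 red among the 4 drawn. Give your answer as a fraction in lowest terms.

One ordering (red drawn first) has probability 3/18 × 2/17 × 15/16 × 14/15 = 1260/73440 = 7/408.
There are C(4,2) = 6 such orderings, each equally likely, so P = 6 × 7/408 = 7/68.

7/68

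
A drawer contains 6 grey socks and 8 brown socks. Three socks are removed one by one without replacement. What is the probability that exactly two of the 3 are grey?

One ordering (grey drawn first) has probability 6/14 × 5/13 × 8/12 = 240/2184 = 10/91.
There are C(3,2) = 3 such orderings, each equally likely, so P = 3 × 10/91 = 30/91.

30/91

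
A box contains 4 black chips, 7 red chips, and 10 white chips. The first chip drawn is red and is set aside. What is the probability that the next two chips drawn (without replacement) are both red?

3/38

After the first draw, 6 of the remaining 20 chips are red.
P = 6/20 × 5/19 = 30/380 = 3/38.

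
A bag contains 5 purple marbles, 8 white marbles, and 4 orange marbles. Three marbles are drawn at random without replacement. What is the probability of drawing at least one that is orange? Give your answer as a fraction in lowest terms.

P(no orange) = 13/17 × 12/16 × 11/15 = 1716/4080 = 143/340.
P(at least one) = 1 − 143/340 = 197/340.

197/340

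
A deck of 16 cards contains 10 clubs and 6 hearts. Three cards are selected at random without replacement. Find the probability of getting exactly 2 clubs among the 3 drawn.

27/56

One ordering (clubs drawn first) has probability 10/16 × 9/15 × 6/14 = 540/3360 = 9/56.
There are C(3,2) = 3 such orderings, each equally likely, so P = 3 × 9/56 = 27/56.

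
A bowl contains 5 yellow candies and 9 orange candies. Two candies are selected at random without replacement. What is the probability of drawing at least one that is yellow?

55/91

P(no yellow) = 9/14 × 8/13 = 72/182 = 36/91.
P(at least one) = 1 − 36/91 = 55/91.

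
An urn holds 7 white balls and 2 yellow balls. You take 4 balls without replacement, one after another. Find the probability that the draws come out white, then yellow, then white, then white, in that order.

Multiply the probability of each draw given the previous ones:
P = 7/9 × 2/8 × 6/7 × 5/6 = 420/3024 = 5/36.

5/36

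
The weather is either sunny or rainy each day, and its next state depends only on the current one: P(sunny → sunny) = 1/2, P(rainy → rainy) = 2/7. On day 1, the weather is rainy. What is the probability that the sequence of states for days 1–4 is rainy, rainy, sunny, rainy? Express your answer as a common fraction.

5/49

Day 1 is given. For each transition, use the conditional probability from the current state:
P(rainy | rainy) = 2/7; P(sunny | rainy) = 5/7; P(rainy | sunny) = 1/2.
P = 2/7 × 5/7 × 1/2 = 10/98 = 5/49.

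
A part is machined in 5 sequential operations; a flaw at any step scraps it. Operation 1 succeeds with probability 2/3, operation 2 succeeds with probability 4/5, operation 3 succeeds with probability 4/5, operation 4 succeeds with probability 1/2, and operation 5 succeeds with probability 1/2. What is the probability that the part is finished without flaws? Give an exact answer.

8/75

Multiplying along the chain,
P = 2/3 × 4/5 × 4/5 × 1/2 × 1/2 = 32/300 = 8/75.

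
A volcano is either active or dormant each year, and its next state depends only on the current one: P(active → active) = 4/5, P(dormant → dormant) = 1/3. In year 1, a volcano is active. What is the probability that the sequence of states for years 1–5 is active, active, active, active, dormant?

Year 1 is given. For each transition, use the conditional probability from the current state:
P(active | active) = 4/5; P(active | active) = 4/5; P(active | active) = 4/5; P(dormant | active) = 1/5.
P = 4/5 × 4/5 × 4/5 × 1/5 = 64/625.

64/625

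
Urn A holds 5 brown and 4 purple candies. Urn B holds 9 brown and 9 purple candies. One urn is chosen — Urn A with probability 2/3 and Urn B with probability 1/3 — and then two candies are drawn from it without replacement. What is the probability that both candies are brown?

121/459

From Urn A: P(both brown) = (5/9)(4/8) = 5/18.
From Urn B: P(both brown) = (9/18)(8/17) = 4/17.
Total probability = (2/3)(5/18) + (1/3)(4/17) = 121/459.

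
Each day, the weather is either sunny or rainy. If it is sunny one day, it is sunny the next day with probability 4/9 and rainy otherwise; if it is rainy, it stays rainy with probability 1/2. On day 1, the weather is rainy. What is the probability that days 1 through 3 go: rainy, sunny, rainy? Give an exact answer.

5/18

Day 1 is given. For each transition, use the conditional probability from the current state:
P(sunny | rainy) = 1/2; P(rainy | sunny) = 5/9.
P = 1/2 × 5/9 = 5/18.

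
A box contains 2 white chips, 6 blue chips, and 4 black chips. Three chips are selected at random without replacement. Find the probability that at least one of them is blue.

P(no blue) = 6/12 × 5/11 × 4/10 = 120/1320 = 1/11.
P(at least one) = 1 − 1/11 = 10/11.

10/11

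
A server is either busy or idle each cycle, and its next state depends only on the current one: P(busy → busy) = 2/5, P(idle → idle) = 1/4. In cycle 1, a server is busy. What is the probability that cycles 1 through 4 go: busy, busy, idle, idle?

3/50

Cycle 1 is given. For each transition, use the conditional probability from the current state:
P(busy | busy) = 2/5; P(idle | busy) = 3/5; P(idle | idle) = 1/4.
P = 2/5 × 3/5 × 1/4 = 6/100 = 3/50.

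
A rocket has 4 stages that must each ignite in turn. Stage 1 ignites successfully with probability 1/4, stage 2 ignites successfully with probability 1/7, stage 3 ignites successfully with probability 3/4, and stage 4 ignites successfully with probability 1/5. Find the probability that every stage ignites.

Multiplying along the chain,
P = 1/4 × 1/7 × 3/4 × 1/5 = 3/560.

3/560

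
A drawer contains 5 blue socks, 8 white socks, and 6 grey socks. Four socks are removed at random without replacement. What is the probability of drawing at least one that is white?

P(no white) = 11/19 × 10/18 × 9/17 × 8/16 = 7920/93024 = 55/646.
P(at least one) = 1 − 55/646 = 591/646.

591/646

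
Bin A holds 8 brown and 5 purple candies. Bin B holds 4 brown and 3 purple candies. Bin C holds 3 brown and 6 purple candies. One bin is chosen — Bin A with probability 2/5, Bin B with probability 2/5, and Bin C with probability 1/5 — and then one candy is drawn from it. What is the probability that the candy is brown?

739/1365

From Bin A: P(brown) = 8/13.
From Bin B: P(brown) = 4/7.
From Bin C: P(brown) = 3/9.
Total probability = (2/5)(8/13) + (2/5)(4/7) + (1/5)(3/9) = 739/1365.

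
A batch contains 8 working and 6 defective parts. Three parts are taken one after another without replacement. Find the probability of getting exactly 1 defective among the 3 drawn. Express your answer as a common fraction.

6/13

One ordering (defective drawn first) has probability 6/14 × 8/13 × 7/12 = 336/2184 = 2/13.
There are C(3,1) = 3 such orderings, each equally likely, so P = 3 × 2/13 = 6/13.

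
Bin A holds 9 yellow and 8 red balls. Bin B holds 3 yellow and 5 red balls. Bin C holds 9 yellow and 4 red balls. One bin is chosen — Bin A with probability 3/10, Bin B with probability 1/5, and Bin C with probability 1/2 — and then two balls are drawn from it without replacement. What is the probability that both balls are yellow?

513/1547

From Bin A: P(both yellow) = (9/17)(8/16) = 9/34.
From Bin B: P(both yellow) = (3/8)(2/7) = 3/28.
From Bin C: P(both yellow) = (9/13)(8/12) = 6/13.
Total probability = (3/10)(9/34) + (1/5)(3/28) + (1/2)(6/13) = 513/1547.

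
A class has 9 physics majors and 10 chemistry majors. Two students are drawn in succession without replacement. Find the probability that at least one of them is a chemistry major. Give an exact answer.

15/19

P(no chemistry majors) = 9/19 × 8/18 = 72/342 = 4/19.
P(at least one) = 1 − 4/19 = 15/19.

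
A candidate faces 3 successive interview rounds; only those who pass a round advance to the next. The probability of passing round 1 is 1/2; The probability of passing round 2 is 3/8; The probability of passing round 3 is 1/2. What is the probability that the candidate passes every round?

3/32

The events are sequential, so multiply the conditional probabilities:
P = 1/2 × 3/8 × 1/2 = 3/32.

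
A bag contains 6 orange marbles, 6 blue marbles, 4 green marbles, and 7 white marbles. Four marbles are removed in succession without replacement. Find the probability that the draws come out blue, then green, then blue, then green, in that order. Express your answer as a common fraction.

3/1771

Multiply the probability of each draw given the previous ones:
P = 6/23 × 4/22 × 5/21 × 3/20 = 360/212520 = 3/1771.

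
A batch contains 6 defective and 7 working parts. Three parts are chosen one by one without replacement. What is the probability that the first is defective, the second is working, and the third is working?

21/143

Multiply the probability of each draw given the previous ones:
P = 6/13 × 7/12 × 6/11 = 252/1716 = 21/143.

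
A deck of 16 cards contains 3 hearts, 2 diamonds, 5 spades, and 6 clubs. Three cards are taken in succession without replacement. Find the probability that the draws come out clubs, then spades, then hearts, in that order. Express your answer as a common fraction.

3/112

Each draw changes the counts, so multiply the conditional probabilities along the sequence:
P = 6/16 × 5/15 × 3/14 = 90/3360 = 3/112.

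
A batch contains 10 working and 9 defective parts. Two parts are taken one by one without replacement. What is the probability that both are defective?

P = 9/19 × 8/18 = 72/342 = 4/19.

4/19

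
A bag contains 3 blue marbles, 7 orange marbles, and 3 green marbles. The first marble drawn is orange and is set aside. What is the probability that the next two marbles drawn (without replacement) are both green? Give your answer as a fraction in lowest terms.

After the first draw, 3 of the remaining 12 marbles are green.
P = 3/12 × 2/11 = 6/132 = 1/22.

1/22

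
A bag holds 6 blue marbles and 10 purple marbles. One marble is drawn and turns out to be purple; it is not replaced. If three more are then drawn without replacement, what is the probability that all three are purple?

With the first marble removed, 9 purple remain out of 15.
P = 9/15 × 8/14 × 7/13 = 504/2730 = 12/65.

12/65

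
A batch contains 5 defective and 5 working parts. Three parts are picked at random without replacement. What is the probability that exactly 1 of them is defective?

5/12

One ordering (defective drawn first) has probability 5/10 × 5/9 × 4/8 = 100/720 = 5/36.
There are C(3,1) = 3 such orderings, each equally likely, so P = 3 × 5/36 = 5/12.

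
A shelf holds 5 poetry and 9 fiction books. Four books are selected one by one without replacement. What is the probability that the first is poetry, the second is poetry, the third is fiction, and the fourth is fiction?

60/1001

Chain rule:
P = 5/14 × 4/13 × 9/12 × 8/11 = 1440/24024 = 60/1001.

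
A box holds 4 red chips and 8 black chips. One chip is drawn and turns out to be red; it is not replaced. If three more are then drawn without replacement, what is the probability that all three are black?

With the first chip removed, 8 black remain out of 11.
P = 8/11 × 7/10 × 6/9 = 336/990 = 56/165.

56/165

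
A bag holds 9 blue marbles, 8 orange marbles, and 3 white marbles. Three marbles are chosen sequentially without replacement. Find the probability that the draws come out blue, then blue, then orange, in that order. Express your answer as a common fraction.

Multiply the probability of each draw given the previous ones:
P = 9/20 × 8/19 × 8/18 = 576/6840 = 8/95.

8/95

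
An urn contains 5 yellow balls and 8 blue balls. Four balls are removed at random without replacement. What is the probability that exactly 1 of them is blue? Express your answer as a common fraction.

16/143

One ordering (blue drawn first) has probability 8/13 × 5/12 × 4/11 × 3/10 = 480/17160 = 4/143.
There are C(4,1) = 4 such orderings, each equally likely, so P = 4 × 4/143 = 16/143.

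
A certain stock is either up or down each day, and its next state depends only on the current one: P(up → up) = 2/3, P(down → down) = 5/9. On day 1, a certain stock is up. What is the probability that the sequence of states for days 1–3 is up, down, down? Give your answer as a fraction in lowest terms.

5/27

Day 1 is given. For each transition, use the conditional probability from the current state:
P(down | up) = 1/3; P(down | down) = 5/9.
P = 1/3 × 5/9 = 5/27.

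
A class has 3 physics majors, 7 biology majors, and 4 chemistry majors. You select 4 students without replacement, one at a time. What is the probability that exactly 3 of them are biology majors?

35/143

One ordering (biology majors drawn first) has probability 7/14 × 6/13 × 5/12 × 7/11 = 1470/24024 = 35/572.
There are C(4,3) = 4 such orderings, each equally likely, so P = 4 × 35/572 = 35/143.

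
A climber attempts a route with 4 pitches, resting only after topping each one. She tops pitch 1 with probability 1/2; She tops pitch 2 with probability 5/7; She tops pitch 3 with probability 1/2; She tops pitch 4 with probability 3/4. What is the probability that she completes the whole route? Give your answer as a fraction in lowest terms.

Each stage is reached only if all earlier stages succeed, so
P = 1/2 × 5/7 × 1/2 × 3/4 = 15/112.

15/112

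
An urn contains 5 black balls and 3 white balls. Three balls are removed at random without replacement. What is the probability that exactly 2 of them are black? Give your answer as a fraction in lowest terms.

One ordering (black drawn first) has probability 5/8 × 4/7 × 3/6 = 60/336 = 5/28.
There are C(3,2) = 3 such orderings, each equally likely, so P = 3 × 5/28 = 15/28.

15/28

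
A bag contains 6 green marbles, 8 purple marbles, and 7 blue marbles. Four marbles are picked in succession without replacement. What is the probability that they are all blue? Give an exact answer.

P(all blue) = 7/21 × 6/20 × 5/19 × 4/18 = 840/143640 = 1/171.

1/171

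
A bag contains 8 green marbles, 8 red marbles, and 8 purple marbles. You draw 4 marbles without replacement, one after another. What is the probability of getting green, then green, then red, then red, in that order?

28/2277

Multiply the probability of each draw given the previous ones:
P = 8/24 × 7/23 × 8/22 × 7/21 = 3136/255024 = 28/2277.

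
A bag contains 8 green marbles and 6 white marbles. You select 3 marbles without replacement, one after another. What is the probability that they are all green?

2/13

P(all green) = 8/14 × 7/13 × 6/12 = 336/2184 = 2/13.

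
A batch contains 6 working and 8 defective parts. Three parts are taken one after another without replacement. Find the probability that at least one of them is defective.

P(no defective) = 6/14 × 5/13 × 4/12 = 120/2184 = 5/91.
P(at least one) = 1 − 5/91 = 86/91.

86/91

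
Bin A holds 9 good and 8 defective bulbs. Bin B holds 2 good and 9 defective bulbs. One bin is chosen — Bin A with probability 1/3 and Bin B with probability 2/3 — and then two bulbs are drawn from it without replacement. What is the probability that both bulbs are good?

563/5610

From Bin A: P(both good) = (9/17)(8/16) = 9/34.
From Bin B: P(both good) = (2/11)(1/10) = 1/55.
Total probability = (1/3)(9/34) + (2/3)(1/55) = 563/5610.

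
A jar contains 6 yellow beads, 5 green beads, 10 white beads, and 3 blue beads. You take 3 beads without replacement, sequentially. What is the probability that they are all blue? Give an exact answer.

1/2024

P(every draw is blue) = 3/24 × 2/23 × 1/22 = 6/12144 = 1/2024.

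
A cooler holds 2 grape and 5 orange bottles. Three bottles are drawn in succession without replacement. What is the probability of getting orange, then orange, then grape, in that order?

Multiply the probability of each draw given the previous ones:
P = 5/7 × 4/6 × 2/5 = 40/210 = 4/21.

4/21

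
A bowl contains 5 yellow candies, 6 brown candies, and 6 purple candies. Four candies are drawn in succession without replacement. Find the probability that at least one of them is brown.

P(no brown) = 11/17 × 10/16 × 9/15 × 8/14 = 7920/57120 = 33/238.
P(at least one) = 1 − 33/238 = 205/238.

205/238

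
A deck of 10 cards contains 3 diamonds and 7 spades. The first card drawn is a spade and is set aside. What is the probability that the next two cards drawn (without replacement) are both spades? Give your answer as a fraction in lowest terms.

5/12

With the first card removed, 6 spades remain out of 9.
P = 6/9 × 5/8 = 30/72 = 5/12.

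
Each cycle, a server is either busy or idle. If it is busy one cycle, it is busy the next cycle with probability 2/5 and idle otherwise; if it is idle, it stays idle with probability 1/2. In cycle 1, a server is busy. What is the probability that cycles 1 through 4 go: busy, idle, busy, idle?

9/50

Cycle 1 is given. For each transition, use the conditional probability from the current state:
P(idle | busy) = 3/5; P(busy | idle) = 1/2; P(idle | busy) = 3/5.
P = 3/5 × 1/2 × 3/5 = 9/50.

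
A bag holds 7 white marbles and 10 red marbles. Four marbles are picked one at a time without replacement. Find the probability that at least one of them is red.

P(no red) = 7/17 × 6/16 × 5/15 × 4/14 = 840/57120 = 1/68.
P(at least one) = 1 − 1/68 = 67/68.

67/68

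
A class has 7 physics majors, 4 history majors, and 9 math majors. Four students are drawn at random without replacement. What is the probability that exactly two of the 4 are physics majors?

One ordering (physics majors drawn first) has probability 7/20 × 6/19 × 13/18 × 12/17 = 6552/116280 = 91/1615.
There are C(4,2) = 6 such orderings, each equally likely, so P = 6 × 91/1615 = 546/1615.

546/1615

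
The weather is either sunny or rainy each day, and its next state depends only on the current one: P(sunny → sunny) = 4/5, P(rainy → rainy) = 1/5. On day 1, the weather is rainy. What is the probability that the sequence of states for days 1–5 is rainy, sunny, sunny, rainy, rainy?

16/625

Day 1 is given. For each transition, use the conditional probability from the current state:
P(sunny | rainy) = 4/5; P(sunny | sunny) = 4/5; P(rainy | sunny) = 1/5; P(rainy | rainy) = 1/5.
P = 4/5 × 4/5 × 1/5 × 1/5 = 16/625.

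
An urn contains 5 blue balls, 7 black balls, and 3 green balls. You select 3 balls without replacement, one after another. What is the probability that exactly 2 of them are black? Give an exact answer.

24/65

One ordering (black drawn first) has probability 7/15 × 6/14 × 8/13 = 336/2730 = 8/65.
There are C(3,2) = 3 such orderings, each equally likely, so P = 3 × 8/65 = 24/65.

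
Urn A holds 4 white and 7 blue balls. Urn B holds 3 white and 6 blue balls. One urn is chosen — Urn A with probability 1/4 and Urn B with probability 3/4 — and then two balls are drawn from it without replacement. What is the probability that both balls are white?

From Urn A: P(both white) = (4/11)(3/10) = 6/55.
From Urn B: P(both white) = (3/9)(2/8) = 1/12.
Total probability = (1/4)(6/55) + (3/4)(1/12) = 79/880.

79/880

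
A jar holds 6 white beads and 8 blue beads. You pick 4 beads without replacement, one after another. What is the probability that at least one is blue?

P(no blue) = 6/14 × 5/13 × 4/12 × 3/11 = 360/24024 = 15/1001.
P(at least one) = 1 − 15/1001 = 986/1001.

986/1001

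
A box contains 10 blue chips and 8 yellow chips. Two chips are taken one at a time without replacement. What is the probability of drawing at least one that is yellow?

12/17

P(no yellow) = 10/18 × 9/17 = 90/306 = 5/17.
P(at least one) = 1 − 5/17 = 12/17.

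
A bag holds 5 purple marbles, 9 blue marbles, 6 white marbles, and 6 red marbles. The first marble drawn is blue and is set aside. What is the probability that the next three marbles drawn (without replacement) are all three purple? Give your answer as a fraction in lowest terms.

1/230

After the first draw, 5 of the remaining 25 marbles are purple.
P = 5/25 × 4/24 × 3/23 = 60/13800 = 1/230.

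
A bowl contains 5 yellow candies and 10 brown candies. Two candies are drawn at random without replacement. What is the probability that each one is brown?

3/7

P(every draw is brown) = 10/15 × 9/14 = 90/210 = 3/7.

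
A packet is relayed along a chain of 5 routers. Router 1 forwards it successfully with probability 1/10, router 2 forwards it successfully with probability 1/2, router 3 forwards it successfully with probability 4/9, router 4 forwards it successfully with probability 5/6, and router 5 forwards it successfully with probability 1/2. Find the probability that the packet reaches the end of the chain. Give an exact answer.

The events are sequential, so multiply the conditional probabilities:
P = 1/10 × 1/2 × 4/9 × 5/6 × 1/2 = 20/2160 = 1/108.

1/108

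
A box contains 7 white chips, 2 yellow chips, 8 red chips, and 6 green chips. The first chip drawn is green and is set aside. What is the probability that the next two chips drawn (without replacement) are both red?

4/33

After the first draw, 8 of the remaining 22 chips are red.
P = 8/22 × 7/21 = 56/462 = 4/33.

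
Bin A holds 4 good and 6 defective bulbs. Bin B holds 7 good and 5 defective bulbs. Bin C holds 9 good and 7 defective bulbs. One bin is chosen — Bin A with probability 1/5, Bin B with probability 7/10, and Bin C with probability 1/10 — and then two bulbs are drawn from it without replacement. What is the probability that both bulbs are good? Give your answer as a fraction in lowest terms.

From Bin A: P(both good) = (4/10)(3/9) = 2/15.
From Bin B: P(both good) = (7/12)(6/11) = 7/22.
From Bin C: P(both good) = (9/16)(8/15) = 3/10.
Total probability = (1/5)(2/15) + (7/10)(7/22) + (1/10)(3/10) = 461/1650.

461/1650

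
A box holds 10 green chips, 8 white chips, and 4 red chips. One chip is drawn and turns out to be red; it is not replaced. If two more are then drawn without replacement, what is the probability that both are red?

1/70

After the first draw, 3 of the remaining 21 chips are red.
P = 3/21 × 2/20 = 6/420 = 1/70.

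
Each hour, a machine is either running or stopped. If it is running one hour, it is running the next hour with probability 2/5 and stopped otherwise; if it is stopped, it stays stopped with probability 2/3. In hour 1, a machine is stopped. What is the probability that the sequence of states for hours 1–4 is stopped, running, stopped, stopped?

2/15

Hour 1 is given. For each transition, use the conditional probability from the current state:
P(running | stopped) = 1/3; P(stopped | running) = 3/5; P(stopped | stopped) = 2/3.
P = 1/3 × 3/5 × 2/3 = 6/45 = 2/15.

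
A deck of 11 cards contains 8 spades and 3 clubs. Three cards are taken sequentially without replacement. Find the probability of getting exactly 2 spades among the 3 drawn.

28/55

One ordering (spades drawn first) has probability 8/11 × 7/10 × 3/9 = 168/990 = 28/165.
There are C(3,2) = 3 such orderings, each equally likely, so P = 3 × 28/165 = 28/55.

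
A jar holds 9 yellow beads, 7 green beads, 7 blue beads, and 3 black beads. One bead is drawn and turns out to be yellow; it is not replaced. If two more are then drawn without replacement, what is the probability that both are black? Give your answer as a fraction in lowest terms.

With the first bead removed, 3 black remain out of 25.
P = 3/25 × 2/24 = 6/600 = 1/100.

1/100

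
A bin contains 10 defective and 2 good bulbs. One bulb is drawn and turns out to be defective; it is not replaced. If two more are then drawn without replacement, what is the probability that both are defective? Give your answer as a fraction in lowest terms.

With the first bulb removed, 9 defective remain out of 11.
P = 9/11 × 8/10 = 72/110 = 36/55.

36/55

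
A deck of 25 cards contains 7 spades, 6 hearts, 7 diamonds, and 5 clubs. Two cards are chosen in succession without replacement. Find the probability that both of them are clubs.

1/30

P = 5/25 × 4/24 = 20/600 = 1/30.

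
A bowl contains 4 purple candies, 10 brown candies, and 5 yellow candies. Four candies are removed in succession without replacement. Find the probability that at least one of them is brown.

625/646

P(no brown) = 9/19 × 8/18 × 7/17 × 6/16 = 3024/93024 = 21/646.
P(at least one) = 1 − 21/646 = 625/646.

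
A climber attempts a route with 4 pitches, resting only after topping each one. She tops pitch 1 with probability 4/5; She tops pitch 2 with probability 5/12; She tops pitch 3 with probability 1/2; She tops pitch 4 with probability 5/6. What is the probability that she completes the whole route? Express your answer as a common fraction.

Multiplying along the chain,
P = 4/5 × 5/12 × 1/2 × 5/6 = 100/720 = 5/36.

5/36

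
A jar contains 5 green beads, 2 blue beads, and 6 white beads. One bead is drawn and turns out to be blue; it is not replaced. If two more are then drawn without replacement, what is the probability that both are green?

5/33

After the first draw, 5 of the remaining 12 beads are green.
P = 5/12 × 4/11 = 20/132 = 5/33.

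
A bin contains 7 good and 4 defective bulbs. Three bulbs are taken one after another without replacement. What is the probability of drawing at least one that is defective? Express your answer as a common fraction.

P(no defective) = 7/11 × 6/10 × 5/9 = 210/990 = 7/33.
P(at least one) = 1 − 7/33 = 26/33.

26/33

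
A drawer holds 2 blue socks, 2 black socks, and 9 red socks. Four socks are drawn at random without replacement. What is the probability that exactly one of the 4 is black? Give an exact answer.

One ordering (black drawn first) has probability 2/13 × 11/12 × 10/11 × 9/10 = 1980/17160 = 3/26.
There are C(4,1) = 4 such orderings, each equally likely, so P = 4 × 3/26 = 6/13.

6/13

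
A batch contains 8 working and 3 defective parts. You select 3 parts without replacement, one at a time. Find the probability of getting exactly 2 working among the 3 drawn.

28/55

One ordering (working drawn first) has probability 8/11 × 7/10 × 3/9 = 168/990 = 28/165.
There are C(3,2) = 3 such orderings, each equally likely, so P = 3 × 28/165 = 28/55.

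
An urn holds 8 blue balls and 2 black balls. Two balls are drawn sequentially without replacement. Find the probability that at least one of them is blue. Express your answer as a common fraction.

44/45

P(no blue) = 2/10 × 1/9 = 2/90 = 1/45.
P(at least one) = 1 − 1/45 = 44/45.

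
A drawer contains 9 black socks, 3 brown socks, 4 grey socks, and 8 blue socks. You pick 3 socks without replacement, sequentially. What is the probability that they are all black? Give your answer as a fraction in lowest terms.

P(all black) = 9/24 × 8/23 × 7/22 = 504/12144 = 21/506.

21/506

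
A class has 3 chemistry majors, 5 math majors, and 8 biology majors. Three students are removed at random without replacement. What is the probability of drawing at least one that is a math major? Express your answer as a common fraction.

79/112

P(no math majors) = 11/16 × 10/15 × 9/14 = 990/3360 = 33/112.
P(at least one) = 1 − 33/112 = 79/112.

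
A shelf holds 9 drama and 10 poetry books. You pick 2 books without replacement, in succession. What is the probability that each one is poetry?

5/19

P(every draw is poetry) = 10/19 × 9/18 = 90/342 = 5/19.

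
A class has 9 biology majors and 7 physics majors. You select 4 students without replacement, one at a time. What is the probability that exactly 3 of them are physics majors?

9/52

One ordering (physics majors drawn first) has probability 7/16 × 6/15 × 5/14 × 9/13 = 1890/43680 = 9/208.
There are C(4,3) = 4 such orderings, each equally likely, so P = 4 × 9/208 = 9/52.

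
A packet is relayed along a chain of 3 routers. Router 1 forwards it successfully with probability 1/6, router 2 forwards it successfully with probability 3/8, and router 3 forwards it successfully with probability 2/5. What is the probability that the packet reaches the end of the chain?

The events are sequential, so multiply the conditional probabilities:
P = 1/6 × 3/8 × 2/5 = 6/240 = 1/40.

1/40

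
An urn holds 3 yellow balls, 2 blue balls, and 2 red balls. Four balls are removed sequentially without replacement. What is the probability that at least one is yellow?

P(no yellow) = 4/7 × 3/6 × 2/5 × 1/4 = 24/840 = 1/35.
P(at least one) = 1 − 1/35 = 34/35.

34/35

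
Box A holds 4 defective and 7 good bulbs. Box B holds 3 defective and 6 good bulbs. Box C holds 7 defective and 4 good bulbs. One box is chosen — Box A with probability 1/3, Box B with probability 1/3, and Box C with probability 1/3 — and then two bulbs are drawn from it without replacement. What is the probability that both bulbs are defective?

379/1980

From Box A: P(both defective) = (4/11)(3/10) = 6/55.
From Box B: P(both defective) = (3/9)(2/8) = 1/12.
From Box C: P(both defective) = (7/11)(6/10) = 21/55.
Total probability = (1/3)(6/55) + (1/3)(1/12) + (1/3)(21/55) = 379/1980.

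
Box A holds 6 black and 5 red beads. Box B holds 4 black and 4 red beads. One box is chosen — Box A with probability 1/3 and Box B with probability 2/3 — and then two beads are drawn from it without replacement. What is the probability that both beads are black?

18/77

From Box A: P(both black) = (6/11)(5/10) = 3/11.
From Box B: P(both black) = (4/8)(3/7) = 3/14.
Total probability = (1/3)(3/11) + (2/3)(3/14) = 18/77.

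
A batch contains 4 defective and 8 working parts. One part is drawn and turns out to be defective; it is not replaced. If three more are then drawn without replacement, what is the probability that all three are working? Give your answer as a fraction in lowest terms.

56/165

With the first part removed, 8 working remain out of 11.
P = 8/11 × 7/10 × 6/9 = 336/990 = 56/165.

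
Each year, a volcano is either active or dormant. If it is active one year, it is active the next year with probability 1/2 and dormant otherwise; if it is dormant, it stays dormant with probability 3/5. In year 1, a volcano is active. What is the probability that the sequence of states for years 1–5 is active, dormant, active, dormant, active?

Year 1 is given. For each transition, use the conditional probability from the current state:
P(dormant | active) = 1/2; P(active | dormant) = 2/5; P(dormant | active) = 1/2; P(active | dormant) = 2/5.
P = 1/2 × 2/5 × 1/2 × 2/5 = 4/100 = 1/25.

1/25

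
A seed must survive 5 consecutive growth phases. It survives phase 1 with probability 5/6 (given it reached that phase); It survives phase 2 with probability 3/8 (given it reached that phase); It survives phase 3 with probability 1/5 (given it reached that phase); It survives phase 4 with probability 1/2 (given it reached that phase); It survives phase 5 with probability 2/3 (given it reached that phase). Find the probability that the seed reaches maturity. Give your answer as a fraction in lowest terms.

1/48

Multiplying along the chain,
P = 5/6 × 3/8 × 1/5 × 1/2 × 2/3 = 30/1440 = 1/48.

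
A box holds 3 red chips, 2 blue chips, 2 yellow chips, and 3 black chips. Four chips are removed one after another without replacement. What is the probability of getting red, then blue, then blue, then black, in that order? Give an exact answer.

Chain rule:
P = 3/10 × 2/9 × 1/8 × 3/7 = 18/5040 = 1/280.

1/280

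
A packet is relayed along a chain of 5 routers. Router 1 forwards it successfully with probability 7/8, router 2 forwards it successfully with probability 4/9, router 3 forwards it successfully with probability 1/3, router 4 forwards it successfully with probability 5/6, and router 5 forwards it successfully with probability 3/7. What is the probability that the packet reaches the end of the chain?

5/108

The events are sequential, so multiply the conditional probabilities:
P = 7/8 × 4/9 × 1/3 × 5/6 × 3/7 = 420/9072 = 5/108.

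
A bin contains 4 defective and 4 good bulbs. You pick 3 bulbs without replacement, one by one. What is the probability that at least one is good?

P(no good) = 4/8 × 3/7 × 2/6 = 24/336 = 1/14.
P(at least one) = 1 − 1/14 = 13/14.

13/14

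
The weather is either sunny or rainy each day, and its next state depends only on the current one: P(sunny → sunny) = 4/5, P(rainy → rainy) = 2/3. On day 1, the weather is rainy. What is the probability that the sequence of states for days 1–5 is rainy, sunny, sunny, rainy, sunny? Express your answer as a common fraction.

Day 1 is given. For each transition, use the conditional probability from the current state:
P(sunny | rainy) = 1/3; P(sunny | sunny) = 4/5; P(rainy | sunny) = 1/5; P(sunny | rainy) = 1/3.
P = 1/3 × 4/5 × 1/5 × 1/3 = 4/225.

4/225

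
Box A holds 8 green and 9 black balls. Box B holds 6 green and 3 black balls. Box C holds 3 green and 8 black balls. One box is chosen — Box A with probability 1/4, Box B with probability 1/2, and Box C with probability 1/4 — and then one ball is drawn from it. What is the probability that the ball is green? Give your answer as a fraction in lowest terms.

1165/2244

From Box A: P(green) = 8/17.
From Box B: P(green) = 6/9.
From Box C: P(green) = 3/11.
Total probability = (1/4)(8/17) + (1/2)(6/9) + (1/4)(3/11) = 1165/2244.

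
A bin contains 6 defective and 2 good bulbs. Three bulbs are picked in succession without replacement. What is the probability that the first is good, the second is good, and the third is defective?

Multiply the probability of each draw given the previous ones:
P = 2/8 × 1/7 × 6/6 = 12/336 = 1/28.

1/28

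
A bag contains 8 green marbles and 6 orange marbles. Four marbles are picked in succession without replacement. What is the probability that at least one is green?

986/1001

P(no green) = 6/14 × 5/13 × 4/12 × 3/11 = 360/24024 = 15/1001.
P(at least one) = 1 − 15/1001 = 986/1001.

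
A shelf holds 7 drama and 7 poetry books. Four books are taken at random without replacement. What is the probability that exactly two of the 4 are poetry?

One ordering (poetry drawn first) has probability 7/14 × 6/13 × 7/12 × 6/11 = 1764/24024 = 21/286.
There are C(4,2) = 6 such orderings, each equally likely, so P = 6 × 21/286 = 63/143.

63/143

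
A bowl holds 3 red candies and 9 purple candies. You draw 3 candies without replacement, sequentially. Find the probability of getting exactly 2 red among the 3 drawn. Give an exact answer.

27/220

One ordering (red drawn first) has probability 3/12 × 2/11 × 9/10 = 54/1320 = 9/220.
There are C(3,2) = 3 such orderings, each equally likely, so P = 3 × 9/220 = 27/220.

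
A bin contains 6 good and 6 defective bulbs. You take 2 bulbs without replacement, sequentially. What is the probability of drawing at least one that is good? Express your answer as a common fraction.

17/22

P(no good) = 6/12 × 5/11 = 30/132 = 5/22.
P(at least one) = 1 − 5/22 = 17/22.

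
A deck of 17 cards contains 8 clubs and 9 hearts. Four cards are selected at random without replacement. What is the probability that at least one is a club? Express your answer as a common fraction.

P(no clubs) = 9/17 × 8/16 × 7/15 × 6/14 = 3024/57120 = 9/170.
P(at least one) = 1 − 9/170 = 161/170.

161/170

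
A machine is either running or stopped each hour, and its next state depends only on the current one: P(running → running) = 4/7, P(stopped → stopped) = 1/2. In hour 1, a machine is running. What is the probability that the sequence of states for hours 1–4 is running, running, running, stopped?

Hour 1 is given. For each transition, use the conditional probability from the current state:
P(running | running) = 4/7; P(running | running) = 4/7; P(stopped | running) = 3/7.
P = 4/7 × 4/7 × 3/7 = 48/343.

48/343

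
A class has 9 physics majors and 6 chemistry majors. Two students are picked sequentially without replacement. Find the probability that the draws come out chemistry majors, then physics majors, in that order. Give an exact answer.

9/35

Each draw changes the counts, so multiply the conditional probabilities along the sequence:
P = 6/15 × 9/14 = 54/210 = 9/35.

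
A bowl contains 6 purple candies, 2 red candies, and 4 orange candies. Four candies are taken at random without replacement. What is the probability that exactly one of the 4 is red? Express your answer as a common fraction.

16/33

One ordering (red drawn first) has probability 2/12 × 10/11 × 9/10 × 8/9 = 1440/11880 = 4/33.
There are C(4,1) = 4 such orderings, each equally likely, so P = 4 × 4/33 = 16/33.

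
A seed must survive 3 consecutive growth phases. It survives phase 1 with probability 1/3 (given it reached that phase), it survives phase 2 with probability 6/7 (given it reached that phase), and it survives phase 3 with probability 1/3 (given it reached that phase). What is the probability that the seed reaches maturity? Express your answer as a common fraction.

2/21

The events are sequential, so multiply the conditional probabilities:
P = 1/3 × 6/7 × 1/3 = 6/63 = 2/21.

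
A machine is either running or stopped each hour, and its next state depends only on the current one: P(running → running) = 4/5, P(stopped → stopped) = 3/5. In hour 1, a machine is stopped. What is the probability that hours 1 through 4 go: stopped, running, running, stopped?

8/125

Hour 1 is given. For each transition, use the conditional probability from the current state:
P(running | stopped) = 2/5; P(running | running) = 4/5; P(stopped | running) = 1/5.
P = 2/5 × 4/5 × 1/5 = 8/125.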